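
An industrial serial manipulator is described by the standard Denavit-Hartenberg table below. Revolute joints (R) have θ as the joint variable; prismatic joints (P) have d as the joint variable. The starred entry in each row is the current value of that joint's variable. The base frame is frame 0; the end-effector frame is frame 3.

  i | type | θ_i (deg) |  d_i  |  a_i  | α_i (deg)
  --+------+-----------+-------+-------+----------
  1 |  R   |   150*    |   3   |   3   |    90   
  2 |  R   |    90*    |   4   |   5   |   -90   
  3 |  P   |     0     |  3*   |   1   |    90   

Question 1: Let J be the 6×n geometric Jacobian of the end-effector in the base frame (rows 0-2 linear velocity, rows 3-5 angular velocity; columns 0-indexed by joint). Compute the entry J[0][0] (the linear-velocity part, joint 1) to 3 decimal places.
-3.464

axis z_0 = ẑ; lever o_n−o_0 = (2.0000,3.4641,9.0000)
cross product → J_v[:, 0] = (-3.4641,2.0000,0.0000)
J_ω[:, 0] = z_0
entry J[0][0] = -3.4641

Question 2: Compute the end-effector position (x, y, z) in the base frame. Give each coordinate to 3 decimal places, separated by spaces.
after link 1: o_1 = (-2.5981, 1.5000, 3.0000)
after link 2: o_2 = (-0.5981, 4.9641, 8.0000)
after link 3: o_3 = (2.0000, 3.4641, 9.0000)

2.000 3.464 9.000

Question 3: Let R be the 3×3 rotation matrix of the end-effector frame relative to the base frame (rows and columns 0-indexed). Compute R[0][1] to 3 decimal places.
0.866

End-effector y-axis (col 1 of R) = (0.8660,-0.5000,0.0000)
R[0][1] = 0.8660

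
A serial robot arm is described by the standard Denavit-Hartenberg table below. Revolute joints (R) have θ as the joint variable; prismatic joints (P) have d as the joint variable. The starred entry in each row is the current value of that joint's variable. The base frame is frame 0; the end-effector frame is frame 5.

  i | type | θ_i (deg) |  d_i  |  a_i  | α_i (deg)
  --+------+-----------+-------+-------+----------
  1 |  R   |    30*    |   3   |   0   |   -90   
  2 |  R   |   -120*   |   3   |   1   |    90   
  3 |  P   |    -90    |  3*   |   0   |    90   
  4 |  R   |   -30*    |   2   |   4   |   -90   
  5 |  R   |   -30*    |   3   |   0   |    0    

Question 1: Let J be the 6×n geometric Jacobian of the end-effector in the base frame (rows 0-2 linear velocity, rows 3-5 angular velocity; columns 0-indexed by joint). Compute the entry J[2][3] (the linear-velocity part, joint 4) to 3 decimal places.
-2.482

axis z_3 = (0.4330,0.2500,-0.8660); lever o_n−o_3 = (2.8995,-4.0580,-2.0311)
cross product → J_v[:, 3] = (-4.0221,-1.6316,-2.4821)
J_ω[:, 3] = z_3
entry J[2][3] = -2.4821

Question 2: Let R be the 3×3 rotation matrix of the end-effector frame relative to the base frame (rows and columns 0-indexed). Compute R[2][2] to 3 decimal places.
End-effector z-axis (col 2 of R) = (-0.3995,-0.8080,-0.4330)
R[2][2] = -0.4330

-0.433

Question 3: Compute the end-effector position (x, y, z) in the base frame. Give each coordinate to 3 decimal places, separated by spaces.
after link 1: o_1 = (0.0000, 0.0000, 3.0000)
after link 2: o_2 = (-1.9330, 2.3481, 3.8660)
after link 3: o_3 = (-4.1830, 1.0490, 2.3660)
after link 4: o_4 = (-0.0849, -0.5849, 1.6340)
after link 5: o_5 = (-1.2835, -3.0090, 0.3349)

-1.283 -3.009 0.335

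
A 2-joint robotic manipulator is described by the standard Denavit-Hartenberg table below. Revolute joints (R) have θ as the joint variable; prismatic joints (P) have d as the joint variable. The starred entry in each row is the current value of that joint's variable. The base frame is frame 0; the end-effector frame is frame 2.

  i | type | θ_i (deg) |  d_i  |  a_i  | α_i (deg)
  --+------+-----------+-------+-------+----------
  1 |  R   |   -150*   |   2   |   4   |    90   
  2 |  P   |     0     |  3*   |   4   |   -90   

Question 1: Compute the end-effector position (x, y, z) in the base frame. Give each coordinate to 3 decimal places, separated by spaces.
after link 1: o_1 = (-3.4641, -2.0000, 2.0000)
after link 2: o_2 = (-8.4282, -1.4019, 2.0000)

-8.428 -1.402 2.000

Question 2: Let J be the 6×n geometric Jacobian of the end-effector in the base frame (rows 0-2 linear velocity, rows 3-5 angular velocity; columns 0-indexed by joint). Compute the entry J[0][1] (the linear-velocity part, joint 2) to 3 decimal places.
prismatic axis z_1 = (-0.5000,0.8660,0.0000)
J_v[:, 1] = z_1; J_ω[:, 1] = (0,0,0)
entry J[0][1] = -0.5000

-0.500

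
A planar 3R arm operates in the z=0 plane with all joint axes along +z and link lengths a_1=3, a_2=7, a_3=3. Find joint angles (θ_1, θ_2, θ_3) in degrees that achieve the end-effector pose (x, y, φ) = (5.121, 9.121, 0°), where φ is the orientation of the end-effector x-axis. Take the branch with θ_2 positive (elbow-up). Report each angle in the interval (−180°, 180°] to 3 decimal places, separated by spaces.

wrist centre = target − a_3·(cos φ, sin φ) = (2.1210, 9.1210)
cos θ_2 = (87.6913−3²−7²)/(2·3·7) = 0.7069; θ_2 = 45.0139° (elbow-up)
β = atan2(9.1210,2.1210) = 76.9091°; ψ = atan2(4.9509,7.9485) = 31.9177°
θ_1 = β − ψ = 44.9913°
θ_3 = φ − θ_1 − θ_2 = -90.0052° (wrapped to (-180°,180°])

44.991 45.014 -90.005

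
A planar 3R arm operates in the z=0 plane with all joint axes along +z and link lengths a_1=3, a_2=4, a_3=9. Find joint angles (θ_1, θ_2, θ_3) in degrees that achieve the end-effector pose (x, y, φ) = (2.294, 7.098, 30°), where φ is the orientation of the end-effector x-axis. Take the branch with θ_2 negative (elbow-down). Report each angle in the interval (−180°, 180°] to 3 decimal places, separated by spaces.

wrist centre = target − a_3·(cos φ, sin φ) = (-5.5002, 2.5980)
cos θ_2 = (37.0021−3²−4²)/(2·3·4) = 0.5001; θ_2 = -59.9942° (elbow-down)
β = atan2(2.5980,-5.5002) = 154.7166°; ψ = atan2(-3.4639,5.0004) = -34.7115°
θ_1 = β − ψ = 189.4281°
θ_3 = φ − θ_1 − θ_2 = -99.4339° (wrapped to (-180°,180°])

-170.572 -59.994 -99.434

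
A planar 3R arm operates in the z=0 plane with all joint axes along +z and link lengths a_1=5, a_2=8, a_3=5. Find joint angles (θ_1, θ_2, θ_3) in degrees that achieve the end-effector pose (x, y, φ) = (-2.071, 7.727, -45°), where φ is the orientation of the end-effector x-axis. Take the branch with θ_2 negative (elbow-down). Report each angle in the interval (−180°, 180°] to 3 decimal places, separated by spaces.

wrist centre = target − a_3·(cos φ, sin φ) = (-5.6065, 11.2625)
cos θ_2 = (158.2779−5²−8²)/(2·5·8) = 0.8660; θ_2 = -30.0059° (elbow-down)
β = atan2(11.2625,-5.6065) = 116.4643°; ψ = atan2(-4.0007,11.9278) = -18.5420°
θ_1 = β − ψ = 135.0063°
θ_3 = φ − θ_1 − θ_2 = -150.0004° (wrapped to (-180°,180°])

135.006 -30.006 -150.000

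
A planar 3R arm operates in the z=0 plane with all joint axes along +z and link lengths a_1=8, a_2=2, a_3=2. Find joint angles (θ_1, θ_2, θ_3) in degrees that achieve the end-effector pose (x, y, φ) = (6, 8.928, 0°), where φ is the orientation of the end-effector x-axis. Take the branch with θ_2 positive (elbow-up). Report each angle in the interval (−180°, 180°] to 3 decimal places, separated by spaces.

59.997 30.013 -90.010

wrist centre = target − a_3·(cos φ, sin φ) = (4.0000, 8.9280)
cos θ_2 = (95.7092−8²−2²)/(2·8·2) = 0.8659; θ_2 = 30.0130° (elbow-up)
β = atan2(8.9280,4.0000) = 65.8663°; ψ = atan2(1.0004,9.7318) = 5.8692°
θ_1 = β − ψ = 59.9971°
θ_3 = φ − θ_1 − θ_2 = -90.0101° (wrapped to (-180°,180°])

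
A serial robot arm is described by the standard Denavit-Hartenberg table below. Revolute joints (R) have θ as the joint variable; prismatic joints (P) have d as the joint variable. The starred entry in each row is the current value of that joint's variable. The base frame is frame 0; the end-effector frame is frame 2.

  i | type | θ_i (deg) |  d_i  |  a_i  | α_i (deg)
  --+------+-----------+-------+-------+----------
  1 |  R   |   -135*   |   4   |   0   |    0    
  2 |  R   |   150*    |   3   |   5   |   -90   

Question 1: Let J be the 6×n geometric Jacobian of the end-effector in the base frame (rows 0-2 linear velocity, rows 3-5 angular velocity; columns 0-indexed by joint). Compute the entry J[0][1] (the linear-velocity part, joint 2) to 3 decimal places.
-1.294

axis z_1 = (0.0000,0.0000,1.0000); lever o_n−o_1 = (4.8296,1.2941,3.0000)
cross product → J_v[:, 1] = (-1.2941,4.8296,0.0000)
J_ω[:, 1] = z_1
entry J[0][1] = -1.2941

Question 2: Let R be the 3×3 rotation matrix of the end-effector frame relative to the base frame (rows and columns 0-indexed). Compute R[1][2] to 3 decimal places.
End-effector z-axis (col 2 of R) = (-0.2588,0.9659,0.0000)
R[1][2] = 0.9659

0.966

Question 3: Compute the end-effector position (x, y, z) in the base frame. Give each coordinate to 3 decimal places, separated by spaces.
after link 1: o_1 = (0.0000, 0.0000, 4.0000)
after link 2: o_2 = (4.8296, 1.2941, 7.0000)

4.830 1.294 7.000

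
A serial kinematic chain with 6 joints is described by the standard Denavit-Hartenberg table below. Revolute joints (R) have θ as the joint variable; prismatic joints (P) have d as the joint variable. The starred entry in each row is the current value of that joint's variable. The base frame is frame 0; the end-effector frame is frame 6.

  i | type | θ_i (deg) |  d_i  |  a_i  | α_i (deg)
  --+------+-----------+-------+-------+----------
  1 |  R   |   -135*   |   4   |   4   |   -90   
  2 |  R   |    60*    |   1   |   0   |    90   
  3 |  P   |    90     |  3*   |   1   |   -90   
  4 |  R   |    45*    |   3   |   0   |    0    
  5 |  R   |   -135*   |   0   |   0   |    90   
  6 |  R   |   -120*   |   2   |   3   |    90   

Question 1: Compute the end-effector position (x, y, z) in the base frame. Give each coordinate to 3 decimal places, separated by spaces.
-3.605 -3.605 5.098

after link 1: o_1 = (-2.8284, -2.8284, 4.0000)
after link 2: o_2 = (-2.1213, -3.5355, 4.0000)
after link 3: o_3 = (-3.2513, -6.0798, 5.5000)
after link 4: o_4 = (-2.1907, -5.0191, 8.0981)
after link 5: o_5 = (-2.1907, -5.0191, 8.0981)
after link 6: o_6 = (-3.6049, -3.6049, 5.0981)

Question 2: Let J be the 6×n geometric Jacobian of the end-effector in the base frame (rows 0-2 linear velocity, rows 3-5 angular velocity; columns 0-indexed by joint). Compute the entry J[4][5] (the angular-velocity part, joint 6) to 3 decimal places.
0.707

axis z_5 = (-0.7071,0.7071,0.0000); lever o_n−o_5 = (-1.4142,1.4142,-3.0000)
cross product → J_v[:, 5] = (-2.1213,-2.1213,0.0000)
J_ω[:, 5] = z_5
entry J[4][5] = 0.7071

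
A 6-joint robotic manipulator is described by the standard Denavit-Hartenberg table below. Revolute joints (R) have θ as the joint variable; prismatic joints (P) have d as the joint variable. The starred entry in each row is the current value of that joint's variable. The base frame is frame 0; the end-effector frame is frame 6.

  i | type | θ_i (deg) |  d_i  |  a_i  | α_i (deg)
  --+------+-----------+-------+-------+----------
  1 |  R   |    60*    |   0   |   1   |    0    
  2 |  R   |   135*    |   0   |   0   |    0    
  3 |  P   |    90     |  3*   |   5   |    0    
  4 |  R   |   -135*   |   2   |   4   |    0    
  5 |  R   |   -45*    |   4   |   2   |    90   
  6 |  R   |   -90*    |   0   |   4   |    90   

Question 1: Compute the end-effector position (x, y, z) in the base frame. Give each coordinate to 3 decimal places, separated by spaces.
after link 1: o_1 = (0.5000, 0.8660, 0.0000)
after link 2: o_2 = (0.5000, 0.8660, 0.0000)
after link 3: o_3 = (1.7941, -3.9636, 3.0000)
after link 4: o_4 = (-1.6700, -1.9636, 5.0000)
after link 5: o_5 = (-2.1876, -0.0318, 9.0000)
after link 6: o_6 = (-2.1876, -0.0318, 5.0000)

-2.188 -0.032 5.000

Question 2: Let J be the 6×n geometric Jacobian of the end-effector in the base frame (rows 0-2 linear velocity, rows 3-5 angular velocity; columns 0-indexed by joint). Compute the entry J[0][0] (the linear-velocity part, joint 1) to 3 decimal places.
axis z_0 = ẑ; lever o_n−o_0 = (-2.1876,-0.0318,5.0000)
cross product → J_v[:, 0] = (0.0318,-2.1876,0.0000)
J_ω[:, 0] = z_0
entry J[0][0] = 0.0318

0.032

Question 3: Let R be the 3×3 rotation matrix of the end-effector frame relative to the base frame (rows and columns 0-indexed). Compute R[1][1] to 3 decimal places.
0.259

End-effector y-axis (col 1 of R) = (0.9659,0.2588,0.0000)
R[1][1] = 0.2588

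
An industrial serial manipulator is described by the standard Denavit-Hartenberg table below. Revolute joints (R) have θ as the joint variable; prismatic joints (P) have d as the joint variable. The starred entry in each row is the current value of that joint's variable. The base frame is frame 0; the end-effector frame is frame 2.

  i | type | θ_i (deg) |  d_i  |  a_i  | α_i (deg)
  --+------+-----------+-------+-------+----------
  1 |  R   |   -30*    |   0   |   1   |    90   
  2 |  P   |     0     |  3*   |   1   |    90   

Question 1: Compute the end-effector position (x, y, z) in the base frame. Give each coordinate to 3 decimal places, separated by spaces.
0.232 -3.598 0.000

after link 1: o_1 = (0.8660, -0.5000, 0.0000)
after link 2: o_2 = (0.2321, -3.5981, 0.0000)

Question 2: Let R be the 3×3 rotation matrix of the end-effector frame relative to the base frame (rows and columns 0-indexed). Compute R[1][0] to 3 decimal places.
-0.500

End-effector x-axis (col 0 of R) = (0.8660,-0.5000,0.0000)
R[1][0] = -0.5000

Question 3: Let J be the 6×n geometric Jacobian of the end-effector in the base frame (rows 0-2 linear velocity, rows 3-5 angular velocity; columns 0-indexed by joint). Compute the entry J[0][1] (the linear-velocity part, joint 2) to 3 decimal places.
-0.500

prismatic axis z_1 = (-0.5000,-0.8660,0.0000)
J_v[:, 1] = z_1; J_ω[:, 1] = (0,0,0)
entry J[0][1] = -0.5000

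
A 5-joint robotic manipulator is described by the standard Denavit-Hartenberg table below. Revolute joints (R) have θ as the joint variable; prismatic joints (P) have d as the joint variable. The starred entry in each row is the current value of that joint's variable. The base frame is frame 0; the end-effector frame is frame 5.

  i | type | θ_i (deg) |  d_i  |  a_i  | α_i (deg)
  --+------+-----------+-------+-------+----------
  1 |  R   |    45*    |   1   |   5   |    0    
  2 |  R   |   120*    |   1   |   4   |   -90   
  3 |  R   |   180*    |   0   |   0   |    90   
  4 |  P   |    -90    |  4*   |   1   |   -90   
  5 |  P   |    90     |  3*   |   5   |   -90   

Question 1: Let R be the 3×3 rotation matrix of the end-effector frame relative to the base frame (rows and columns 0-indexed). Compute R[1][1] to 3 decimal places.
End-effector y-axis (col 1 of R) = (-0.9659,0.2588,0.0000)
R[1][1] = 0.2588

0.259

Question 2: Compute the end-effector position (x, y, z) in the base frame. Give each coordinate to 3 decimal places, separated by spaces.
2.828 4.760 3.000

after link 1: o_1 = (3.5355, 3.5355, 1.0000)
after link 2: o_2 = (-0.3282, 4.5708, 2.0000)
after link 3: o_3 = (-0.3282, 4.5708, 2.0000)
after link 4: o_4 = (-0.0694, 5.5367, -2.0000)
after link 5: o_5 = (2.8284, 4.7603, 3.0000)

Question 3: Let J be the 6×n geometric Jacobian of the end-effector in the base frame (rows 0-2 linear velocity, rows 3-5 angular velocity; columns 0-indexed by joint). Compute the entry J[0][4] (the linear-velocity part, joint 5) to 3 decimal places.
prismatic axis z_4 = (0.9659,-0.2588,-0.0000)
J_v[:, 4] = z_4; J_ω[:, 4] = (0,0,0)
entry J[0][4] = 0.9659

0.966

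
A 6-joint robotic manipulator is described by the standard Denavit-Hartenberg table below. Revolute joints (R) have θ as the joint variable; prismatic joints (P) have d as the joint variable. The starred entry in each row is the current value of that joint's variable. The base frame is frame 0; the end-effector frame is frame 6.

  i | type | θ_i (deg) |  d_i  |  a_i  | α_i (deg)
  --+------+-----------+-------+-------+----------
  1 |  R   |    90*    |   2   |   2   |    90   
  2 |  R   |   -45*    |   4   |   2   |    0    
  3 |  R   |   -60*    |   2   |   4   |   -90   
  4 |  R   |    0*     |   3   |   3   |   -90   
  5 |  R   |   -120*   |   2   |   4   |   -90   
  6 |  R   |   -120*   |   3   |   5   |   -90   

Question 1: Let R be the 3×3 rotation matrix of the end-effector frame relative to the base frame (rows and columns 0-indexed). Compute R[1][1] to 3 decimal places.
-0.259

End-effector y-axis (col 1 of R) = (-0.0000,-0.2588,0.9659)
R[1][1] = -0.2588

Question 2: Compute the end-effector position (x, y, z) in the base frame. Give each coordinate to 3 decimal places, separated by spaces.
after link 1: o_1 = (0.0000, 2.0000, 2.0000)
after link 2: o_2 = (4.0000, 3.4142, 0.5858)
after link 3: o_3 = (6.0000, 2.3789, -3.2779)
after link 4: o_4 = (6.0000, 4.5003, -6.9522)
after link 5: o_5 = (4.0000, 8.3640, -5.9169)
after link 6: o_6 = (-0.3301, 6.7256, -9.4617)

-0.330 6.726 -9.462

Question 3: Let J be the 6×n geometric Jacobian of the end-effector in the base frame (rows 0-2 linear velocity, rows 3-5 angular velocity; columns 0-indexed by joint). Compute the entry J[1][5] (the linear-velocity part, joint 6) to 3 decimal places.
axis z_5 = (0.0000,0.2588,-0.9659); lever o_n−o_5 = (-4.3301,-1.6384,-3.5448)
cross product → J_v[:, 5] = (-2.5000,4.1826,1.1207)
J_ω[:, 5] = z_5
entry J[1][5] = 4.1826

4.183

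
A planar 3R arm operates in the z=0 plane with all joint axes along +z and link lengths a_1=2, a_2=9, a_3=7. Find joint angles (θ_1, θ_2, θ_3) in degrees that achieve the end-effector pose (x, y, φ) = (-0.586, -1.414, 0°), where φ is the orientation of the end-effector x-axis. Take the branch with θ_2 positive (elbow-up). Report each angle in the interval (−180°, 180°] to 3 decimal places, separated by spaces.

66.126 134.994 158.880

wrist centre = target − a_3·(cos φ, sin φ) = (-7.5860, -1.4140)
cos θ_2 = (59.5468−2²−9²)/(2·2·9) = -0.7070; θ_2 = 134.9941° (elbow-up)
β = atan2(-1.4140,-7.5860) = -169.4415°; ψ = atan2(6.3646,-4.3633) = 124.4328°
θ_1 = β − ψ = -293.8743°
θ_3 = φ − θ_1 − θ_2 = 158.8802° (wrapped to (-180°,180°])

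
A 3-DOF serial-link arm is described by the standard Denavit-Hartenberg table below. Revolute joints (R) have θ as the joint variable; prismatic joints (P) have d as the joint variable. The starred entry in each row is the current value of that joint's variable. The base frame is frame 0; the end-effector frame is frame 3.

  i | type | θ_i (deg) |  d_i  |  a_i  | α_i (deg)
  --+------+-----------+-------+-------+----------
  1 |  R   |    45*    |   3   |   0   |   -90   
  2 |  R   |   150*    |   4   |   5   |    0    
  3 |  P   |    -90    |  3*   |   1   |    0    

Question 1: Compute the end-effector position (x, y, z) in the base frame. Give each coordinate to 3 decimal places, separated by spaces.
-7.658 2.241 -0.366

after link 1: o_1 = (0.0000, 0.0000, 3.0000)
after link 2: o_2 = (-5.8903, -0.2334, 0.5000)
after link 3: o_3 = (-7.6581, 2.2414, -0.3660)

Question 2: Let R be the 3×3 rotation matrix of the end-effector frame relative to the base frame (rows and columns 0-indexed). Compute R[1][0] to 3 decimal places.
End-effector x-axis (col 0 of R) = (0.3536,0.3536,-0.8660)
R[1][0] = 0.3536

0.354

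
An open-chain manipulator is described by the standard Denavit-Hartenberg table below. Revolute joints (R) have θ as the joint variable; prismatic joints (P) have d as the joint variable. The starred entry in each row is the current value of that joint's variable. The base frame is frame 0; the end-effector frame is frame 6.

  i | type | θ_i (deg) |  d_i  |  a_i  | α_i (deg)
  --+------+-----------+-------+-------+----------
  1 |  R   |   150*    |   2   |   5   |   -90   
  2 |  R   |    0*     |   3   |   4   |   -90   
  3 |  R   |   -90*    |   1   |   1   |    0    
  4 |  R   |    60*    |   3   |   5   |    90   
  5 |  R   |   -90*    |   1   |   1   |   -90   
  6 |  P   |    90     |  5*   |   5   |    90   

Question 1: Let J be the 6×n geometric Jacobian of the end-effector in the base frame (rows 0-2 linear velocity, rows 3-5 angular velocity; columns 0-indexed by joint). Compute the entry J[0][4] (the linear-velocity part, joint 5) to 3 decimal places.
axis z_4 = (0.0000,-1.0000,0.0000); lever o_n−o_4 = (-5.0000,4.0000,1.0000)
cross product → J_v[:, 4] = (-1.0000,-0.0000,-5.0000)
J_ω[:, 4] = z_4
entry J[0][4] = -1.0000

-1.000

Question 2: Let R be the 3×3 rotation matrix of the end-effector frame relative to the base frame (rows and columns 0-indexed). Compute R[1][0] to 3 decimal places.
End-effector x-axis (col 0 of R) = (-0.0000,1.0000,0.0000)
R[1][0] = 1.0000

1.000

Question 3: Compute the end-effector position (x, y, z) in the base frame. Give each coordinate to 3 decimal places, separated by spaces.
after link 1: o_1 = (-4.3301, 2.5000, 2.0000)
after link 2: o_2 = (-9.2942, 1.9019, 2.0000)
after link 3: o_3 = (-9.7942, 1.0359, 1.0000)
after link 4: o_4 = (-14.7942, 1.0359, -2.0000)
after link 5: o_5 = (-14.7942, 0.0359, -1.0000)
after link 6: o_6 = (-19.7942, 5.0359, -1.0000)

-19.794 5.036 -1.000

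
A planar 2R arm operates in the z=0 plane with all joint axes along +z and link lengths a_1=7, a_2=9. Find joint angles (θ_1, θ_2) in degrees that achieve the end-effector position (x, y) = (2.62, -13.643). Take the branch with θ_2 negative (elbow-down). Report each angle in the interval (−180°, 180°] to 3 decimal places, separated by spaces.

cos θ_2 = (192.9958−7²−9²)/(2·7·9) = 0.5000; θ_2 = -60.0022° (elbow-down)
β = atan2(-13.6430,2.6200) = -79.1293°; ψ = atan2(-7.7944,11.4997) = -34.1291°
θ_1 = β − ψ = -45.0002°

-45.000 -60.002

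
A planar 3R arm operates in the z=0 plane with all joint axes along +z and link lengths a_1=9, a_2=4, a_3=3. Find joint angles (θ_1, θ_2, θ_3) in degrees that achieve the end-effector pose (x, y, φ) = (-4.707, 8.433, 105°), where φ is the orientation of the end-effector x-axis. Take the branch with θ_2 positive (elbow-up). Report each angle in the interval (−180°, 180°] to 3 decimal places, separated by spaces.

100.757 135.001 -130.757

wrist centre = target − a_3·(cos φ, sin φ) = (-3.9305, 5.5352)
cos θ_2 = (46.0879−9²−4²)/(2·9·4) = -0.7071; θ_2 = 135.0005° (elbow-up)
β = atan2(5.5352,-3.9305) = 125.3784°; ψ = atan2(2.8284,6.1715) = 24.6218°
θ_1 = β − ψ = 100.7566°
θ_3 = φ − θ_1 − θ_2 = -130.7571° (wrapped to (-180°,180°])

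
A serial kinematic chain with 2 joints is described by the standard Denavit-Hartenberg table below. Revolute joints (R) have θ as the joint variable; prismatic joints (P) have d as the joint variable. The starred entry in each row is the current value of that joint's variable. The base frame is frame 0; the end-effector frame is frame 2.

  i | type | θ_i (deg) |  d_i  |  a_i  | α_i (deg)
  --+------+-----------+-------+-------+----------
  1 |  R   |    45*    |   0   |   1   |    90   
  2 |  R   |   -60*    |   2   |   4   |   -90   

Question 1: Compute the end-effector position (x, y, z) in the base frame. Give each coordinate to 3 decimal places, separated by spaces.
after link 1: o_1 = (0.7071, 0.7071, 0.0000)
after link 2: o_2 = (3.5355, 0.7071, -3.4641)

3.536 0.707 -3.464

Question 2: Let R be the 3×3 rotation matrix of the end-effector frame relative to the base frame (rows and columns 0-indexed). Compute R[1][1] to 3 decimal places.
0.707

End-effector y-axis (col 1 of R) = (-0.7071,0.7071,-0.0000)
R[1][1] = 0.7071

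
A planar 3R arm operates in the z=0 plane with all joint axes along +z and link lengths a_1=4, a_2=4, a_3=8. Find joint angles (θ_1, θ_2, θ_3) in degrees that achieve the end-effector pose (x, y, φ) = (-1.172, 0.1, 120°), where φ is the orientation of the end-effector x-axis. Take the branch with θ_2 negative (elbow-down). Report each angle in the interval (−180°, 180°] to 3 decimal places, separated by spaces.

-44.995 -45.014 -149.991

wrist centre = target − a_3·(cos φ, sin φ) = (2.8280, -6.8282)
cos θ_2 = (54.6219−4²−4²)/(2·4·4) = 0.7069; θ_2 = -45.0139° (elbow-down)
β = atan2(-6.8282,2.8280) = -67.5024°; ψ = atan2(-2.8291,6.8277) = -22.5069°
θ_1 = β − ψ = -44.9955°
θ_3 = φ − θ_1 − θ_2 = -149.9907° (wrapped to (-180°,180°])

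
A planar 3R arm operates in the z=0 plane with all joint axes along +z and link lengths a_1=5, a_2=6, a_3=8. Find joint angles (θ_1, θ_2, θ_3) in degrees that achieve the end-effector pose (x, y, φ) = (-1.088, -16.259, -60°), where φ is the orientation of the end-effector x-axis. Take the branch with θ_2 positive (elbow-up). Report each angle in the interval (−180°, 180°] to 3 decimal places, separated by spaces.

wrist centre = target − a_3·(cos φ, sin φ) = (-5.0880, -9.3308)
cos θ_2 = (112.9515−5²−6²)/(2·5·6) = 0.8659; θ_2 = 30.0191° (elbow-up)
β = atan2(-9.3308,-5.0880) = -118.6032°; ψ = atan2(3.0017,10.1952) = 16.4059°
θ_1 = β − ψ = -135.0091°
θ_3 = φ − θ_1 − θ_2 = 44.9900° (wrapped to (-180°,180°])

-135.009 30.019 44.990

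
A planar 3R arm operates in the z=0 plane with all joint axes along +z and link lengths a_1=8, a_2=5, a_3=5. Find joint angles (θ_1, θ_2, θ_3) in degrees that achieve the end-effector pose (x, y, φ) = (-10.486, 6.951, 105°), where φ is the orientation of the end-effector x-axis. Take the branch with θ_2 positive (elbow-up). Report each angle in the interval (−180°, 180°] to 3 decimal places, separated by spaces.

wrist centre = target − a_3·(cos φ, sin φ) = (-9.1919, 2.1214)
cos θ_2 = (88.9913−8²−5²)/(2·8·5) = -0.0001; θ_2 = 90.0062° (elbow-up)
β = atan2(2.1214,-9.1919) = 167.0044°; ψ = atan2(5.0000,7.9995) = 32.0071°
θ_1 = β − ψ = 134.9973°
θ_3 = φ − θ_1 − θ_2 = -120.0035° (wrapped to (-180°,180°])

134.997 90.006 -120.004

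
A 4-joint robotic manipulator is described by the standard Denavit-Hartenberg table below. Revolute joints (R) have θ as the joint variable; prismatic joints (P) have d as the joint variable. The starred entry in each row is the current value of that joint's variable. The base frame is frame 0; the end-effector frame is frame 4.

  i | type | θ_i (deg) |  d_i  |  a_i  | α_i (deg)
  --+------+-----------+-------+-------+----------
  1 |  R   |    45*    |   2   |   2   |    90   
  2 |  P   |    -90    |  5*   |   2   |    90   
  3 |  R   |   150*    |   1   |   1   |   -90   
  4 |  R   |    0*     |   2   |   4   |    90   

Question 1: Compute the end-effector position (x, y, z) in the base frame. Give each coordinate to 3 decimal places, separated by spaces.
after link 1: o_1 = (1.4142, 1.4142, 2.0000)
after link 2: o_2 = (4.9497, -2.1213, 0.0000)
after link 3: o_3 = (4.5962, -3.1820, 0.8660)
after link 4: o_4 = (4.7857, -3.3714, 5.3301)

4.786 -3.371 5.330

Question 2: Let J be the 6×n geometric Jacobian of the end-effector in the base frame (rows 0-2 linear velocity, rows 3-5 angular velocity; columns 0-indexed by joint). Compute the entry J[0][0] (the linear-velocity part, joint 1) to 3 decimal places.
3.371

axis z_0 = ẑ; lever o_n−o_0 = (4.7857,-3.3714,5.3301)
cross product → J_v[:, 0] = (3.3714,4.7857,-0.0000)
J_ω[:, 0] = z_0
entry J[0][0] = 3.3714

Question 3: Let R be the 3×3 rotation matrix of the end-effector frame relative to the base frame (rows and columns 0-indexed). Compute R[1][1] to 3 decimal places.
End-effector y-axis (col 1 of R) = (-0.6124,0.6124,0.5000)
R[1][1] = 0.6124

0.612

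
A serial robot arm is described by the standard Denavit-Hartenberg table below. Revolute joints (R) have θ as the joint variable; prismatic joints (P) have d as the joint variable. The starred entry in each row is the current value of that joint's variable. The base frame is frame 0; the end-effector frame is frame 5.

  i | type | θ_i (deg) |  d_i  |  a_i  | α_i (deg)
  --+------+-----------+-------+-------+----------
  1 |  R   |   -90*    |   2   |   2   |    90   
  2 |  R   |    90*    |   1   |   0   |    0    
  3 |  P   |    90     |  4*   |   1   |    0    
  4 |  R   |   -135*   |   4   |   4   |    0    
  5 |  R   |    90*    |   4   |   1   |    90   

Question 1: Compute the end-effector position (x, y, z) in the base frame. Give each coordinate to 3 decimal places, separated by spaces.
-13.000 -3.121 5.536

after link 1: o_1 = (0.0000, -2.0000, 2.0000)
after link 2: o_2 = (-1.0000, -2.0000, 2.0000)
after link 3: o_3 = (-5.0000, -1.0000, 2.0000)
after link 4: o_4 = (-9.0000, -3.8284, 4.8284)
after link 5: o_5 = (-13.0000, -3.1213, 5.5355)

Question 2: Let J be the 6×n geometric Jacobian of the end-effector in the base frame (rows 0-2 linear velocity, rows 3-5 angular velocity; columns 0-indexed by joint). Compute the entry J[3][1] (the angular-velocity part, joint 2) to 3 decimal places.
axis z_1 = (-1.0000,-0.0000,0.0000); lever o_n−o_1 = (-13.0000,-1.1213,3.5355)
cross product → J_v[:, 1] = (-0.0000,3.5355,1.1213)
J_ω[:, 1] = z_1
entry J[3][1] = -1.0000

-1.000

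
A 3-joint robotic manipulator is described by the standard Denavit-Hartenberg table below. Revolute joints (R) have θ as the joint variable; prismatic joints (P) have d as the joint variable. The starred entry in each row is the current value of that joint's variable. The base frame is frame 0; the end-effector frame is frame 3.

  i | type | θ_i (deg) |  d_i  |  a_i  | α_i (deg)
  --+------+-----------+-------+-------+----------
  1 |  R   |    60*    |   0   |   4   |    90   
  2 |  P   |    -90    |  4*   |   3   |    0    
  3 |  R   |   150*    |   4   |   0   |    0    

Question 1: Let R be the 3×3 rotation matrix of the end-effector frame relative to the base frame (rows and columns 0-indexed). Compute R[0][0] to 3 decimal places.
End-effector x-axis (col 0 of R) = (0.2500,0.4330,0.8660)
R[0][0] = 0.2500

0.250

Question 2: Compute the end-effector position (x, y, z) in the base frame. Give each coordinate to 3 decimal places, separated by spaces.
after link 1: o_1 = (2.0000, 3.4641, 0.0000)
after link 2: o_2 = (5.4641, 1.4641, -3.0000)
after link 3: o_3 = (8.9282, -0.5359, -3.0000)

8.928 -0.536 -3.000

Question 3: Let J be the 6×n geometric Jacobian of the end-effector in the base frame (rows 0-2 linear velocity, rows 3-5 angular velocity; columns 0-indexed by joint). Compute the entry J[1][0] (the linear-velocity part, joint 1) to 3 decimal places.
8.928

axis z_0 = ẑ; lever o_n−o_0 = (8.9282,-0.5359,-3.0000)
cross product → J_v[:, 0] = (0.5359,8.9282,-0.0000)
J_ω[:, 0] = z_0
entry J[1][0] = 8.9282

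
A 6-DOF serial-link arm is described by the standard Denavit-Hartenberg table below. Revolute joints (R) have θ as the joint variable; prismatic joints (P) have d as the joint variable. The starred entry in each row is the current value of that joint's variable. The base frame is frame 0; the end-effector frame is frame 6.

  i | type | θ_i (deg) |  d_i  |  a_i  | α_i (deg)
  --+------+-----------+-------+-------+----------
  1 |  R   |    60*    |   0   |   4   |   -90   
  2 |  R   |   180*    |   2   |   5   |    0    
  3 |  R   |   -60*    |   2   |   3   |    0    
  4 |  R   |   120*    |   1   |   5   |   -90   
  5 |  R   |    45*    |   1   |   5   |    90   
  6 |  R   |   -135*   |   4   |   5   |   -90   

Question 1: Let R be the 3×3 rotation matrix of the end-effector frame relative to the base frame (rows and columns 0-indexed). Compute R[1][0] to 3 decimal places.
-0.064

End-effector x-axis (col 0 of R) = (-0.6142,-0.0638,-0.7866)
R[1][0] = -0.0638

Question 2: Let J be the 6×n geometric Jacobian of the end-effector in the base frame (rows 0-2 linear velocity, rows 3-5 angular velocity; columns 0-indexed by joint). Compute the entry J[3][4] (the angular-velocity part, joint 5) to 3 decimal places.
axis z_4 = (0.4330,0.7500,0.5000); lever o_n−o_4 = (-3.6166,-2.6783,2.0785)
cross product → J_v[:, 4] = (2.8981,-2.7083,1.5527)
J_ω[:, 4] = z_4
entry J[3][4] = 0.4330

0.433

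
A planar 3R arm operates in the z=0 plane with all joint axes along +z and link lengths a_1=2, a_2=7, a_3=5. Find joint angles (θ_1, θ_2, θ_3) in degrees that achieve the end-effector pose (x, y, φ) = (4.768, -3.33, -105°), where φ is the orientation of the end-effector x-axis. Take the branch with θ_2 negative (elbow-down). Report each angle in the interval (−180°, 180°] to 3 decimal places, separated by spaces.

wrist centre = target − a_3·(cos φ, sin φ) = (6.0621, 1.4996)
cos θ_2 = (38.9979−2²−7²)/(2·2·7) = -0.5001; θ_2 = -120.0050° (elbow-down)
β = atan2(1.4996,6.0621) = 13.8948°; ψ = atan2(-6.0619,-1.5005) = -103.9033°
θ_1 = β − ψ = 117.7980°
θ_3 = φ − θ_1 − θ_2 = -102.7930° (wrapped to (-180°,180°])

117.798 -120.005 -102.793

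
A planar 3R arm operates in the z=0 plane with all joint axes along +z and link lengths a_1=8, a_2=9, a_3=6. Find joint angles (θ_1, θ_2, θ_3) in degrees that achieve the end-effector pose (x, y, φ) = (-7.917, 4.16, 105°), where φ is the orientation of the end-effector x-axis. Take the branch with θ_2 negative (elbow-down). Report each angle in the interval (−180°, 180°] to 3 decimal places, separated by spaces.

wrist centre = target − a_3·(cos φ, sin φ) = (-6.3641, -1.6356)
cos θ_2 = (43.1766−8²−9²)/(2·8·9) = -0.7071; θ_2 = -135.0000° (elbow-down)
β = atan2(-1.6356,-6.3641) = -165.5870°; ψ = atan2(-6.3640,1.6360) = -75.5827°
θ_1 = β − ψ = -90.0044°
θ_3 = φ − θ_1 − θ_2 = -29.9956° (wrapped to (-180°,180°])

-90.004 -135.000 -29.996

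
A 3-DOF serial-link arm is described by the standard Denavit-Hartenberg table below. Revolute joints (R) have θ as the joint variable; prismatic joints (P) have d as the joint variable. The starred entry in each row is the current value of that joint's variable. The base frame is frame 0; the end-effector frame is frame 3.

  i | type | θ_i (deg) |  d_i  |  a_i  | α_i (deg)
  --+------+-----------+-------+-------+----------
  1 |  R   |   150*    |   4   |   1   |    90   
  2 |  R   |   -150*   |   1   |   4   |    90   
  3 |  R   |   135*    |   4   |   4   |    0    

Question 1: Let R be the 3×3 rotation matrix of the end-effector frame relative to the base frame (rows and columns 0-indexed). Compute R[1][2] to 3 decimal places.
-0.250

End-effector z-axis (col 2 of R) = (0.4330,-0.2500,0.8660)
R[1][2] = -0.2500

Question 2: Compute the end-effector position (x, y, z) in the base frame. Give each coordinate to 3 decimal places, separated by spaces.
3.659 2.308 6.878

after link 1: o_1 = (-0.8660, 0.5000, 4.0000)
after link 2: o_2 = (2.6340, -0.3660, 2.0000)
after link 3: o_3 = (3.6589, 2.3082, 6.8783)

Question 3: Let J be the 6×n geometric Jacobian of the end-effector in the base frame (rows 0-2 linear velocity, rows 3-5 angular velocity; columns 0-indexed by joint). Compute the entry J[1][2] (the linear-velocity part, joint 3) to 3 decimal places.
axis z_2 = (0.4330,-0.2500,0.8660); lever o_n−o_2 = (1.0249,2.6742,4.8783)
cross product → J_v[:, 2] = (-3.5355,-1.2247,1.4142)
J_ω[:, 2] = z_2
entry J[1][2] = -1.2247

-1.225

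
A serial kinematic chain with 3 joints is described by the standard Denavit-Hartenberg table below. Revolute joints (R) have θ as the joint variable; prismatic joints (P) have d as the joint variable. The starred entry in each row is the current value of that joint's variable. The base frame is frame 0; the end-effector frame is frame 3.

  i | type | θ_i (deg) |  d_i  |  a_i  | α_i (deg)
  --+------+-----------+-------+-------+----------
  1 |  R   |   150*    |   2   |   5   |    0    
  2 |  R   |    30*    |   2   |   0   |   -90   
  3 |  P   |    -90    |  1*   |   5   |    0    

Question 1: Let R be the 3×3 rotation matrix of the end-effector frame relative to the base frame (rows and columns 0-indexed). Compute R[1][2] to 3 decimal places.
-1.000

End-effector z-axis (col 2 of R) = (0.0000,-1.0000,0.0000)
R[1][2] = -1.0000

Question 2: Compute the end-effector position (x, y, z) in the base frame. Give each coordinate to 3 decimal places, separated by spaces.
-4.330 1.500 9.000

after link 1: o_1 = (-4.3301, 2.5000, 2.0000)
after link 2: o_2 = (-4.3301, 2.5000, 4.0000)
after link 3: o_3 = (-4.3301, 1.5000, 9.0000)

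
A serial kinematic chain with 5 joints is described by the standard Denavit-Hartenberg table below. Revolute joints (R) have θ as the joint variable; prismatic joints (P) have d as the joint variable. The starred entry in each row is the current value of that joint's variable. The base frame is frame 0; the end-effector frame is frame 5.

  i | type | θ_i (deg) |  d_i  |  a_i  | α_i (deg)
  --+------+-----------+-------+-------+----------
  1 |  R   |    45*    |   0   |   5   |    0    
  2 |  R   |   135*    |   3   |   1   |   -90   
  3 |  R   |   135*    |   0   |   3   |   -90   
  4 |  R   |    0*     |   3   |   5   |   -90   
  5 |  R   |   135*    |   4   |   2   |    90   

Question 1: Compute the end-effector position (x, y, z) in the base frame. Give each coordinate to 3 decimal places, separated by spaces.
8.314 7.536 -0.536

after link 1: o_1 = (3.5355, 3.5355, 0.0000)
after link 2: o_2 = (2.5355, 3.5355, 3.0000)
after link 3: o_3 = (4.6569, 3.5355, 0.8787)
after link 4: o_4 = (10.3137, 3.5355, -0.5355)
after link 5: o_5 = (8.3137, 7.5355, -0.5355)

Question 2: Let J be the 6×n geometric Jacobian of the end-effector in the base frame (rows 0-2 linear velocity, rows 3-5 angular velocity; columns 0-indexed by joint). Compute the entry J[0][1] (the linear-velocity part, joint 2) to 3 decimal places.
axis z_1 = (0.0000,0.0000,1.0000); lever o_n−o_1 = (4.7782,4.0000,-0.5355)
cross product → J_v[:, 1] = (-4.0000,4.7782,0.0000)
J_ω[:, 1] = z_1
entry J[0][1] = -4.0000

-4.000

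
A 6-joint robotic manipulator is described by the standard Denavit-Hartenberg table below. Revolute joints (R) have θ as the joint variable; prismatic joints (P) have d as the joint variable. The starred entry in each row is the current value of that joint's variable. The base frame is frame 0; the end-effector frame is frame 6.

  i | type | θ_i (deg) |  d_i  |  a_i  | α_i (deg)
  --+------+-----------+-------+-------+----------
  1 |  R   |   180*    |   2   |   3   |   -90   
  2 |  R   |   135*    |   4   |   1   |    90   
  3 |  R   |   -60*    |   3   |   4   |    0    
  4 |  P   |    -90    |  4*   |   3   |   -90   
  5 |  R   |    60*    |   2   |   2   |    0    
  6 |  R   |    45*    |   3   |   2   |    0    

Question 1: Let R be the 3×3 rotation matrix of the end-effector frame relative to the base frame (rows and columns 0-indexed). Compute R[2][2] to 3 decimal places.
-0.354

End-effector z-axis (col 2 of R) = (0.3536,0.8660,-0.3536)
R[2][2] = -0.3536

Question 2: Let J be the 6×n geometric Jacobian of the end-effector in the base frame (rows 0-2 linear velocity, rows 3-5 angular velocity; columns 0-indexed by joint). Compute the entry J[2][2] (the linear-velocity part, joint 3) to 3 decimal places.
-6.743

axis z_2 = (-0.7071,-0.0000,-0.7071); lever o_n−o_2 = (-1.3095,9.5354,-3.4085)
cross product → J_v[:, 2] = (6.7426,-1.4842,-6.7426)
J_ω[:, 2] = z_2
entry J[2][2] = -6.7426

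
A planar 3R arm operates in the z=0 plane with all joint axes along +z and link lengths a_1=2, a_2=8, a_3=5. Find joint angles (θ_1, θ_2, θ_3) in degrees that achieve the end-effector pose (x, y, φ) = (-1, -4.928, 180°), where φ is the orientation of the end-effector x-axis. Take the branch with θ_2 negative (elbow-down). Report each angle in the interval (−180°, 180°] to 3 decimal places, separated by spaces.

wrist centre = target − a_3·(cos φ, sin φ) = (4.0000, -4.9280)
cos θ_2 = (40.2852−2²−8²)/(2·2·8) = -0.8661; θ_2 = -150.0072° (elbow-down)
β = atan2(-4.9280,4.0000) = -50.9342°; ψ = atan2(-3.9991,-4.9287) = -140.9443°
θ_1 = β − ψ = 90.0101°
θ_3 = φ − θ_1 − θ_2 = -120.0029° (wrapped to (-180°,180°])

90.010 -150.007 -120.003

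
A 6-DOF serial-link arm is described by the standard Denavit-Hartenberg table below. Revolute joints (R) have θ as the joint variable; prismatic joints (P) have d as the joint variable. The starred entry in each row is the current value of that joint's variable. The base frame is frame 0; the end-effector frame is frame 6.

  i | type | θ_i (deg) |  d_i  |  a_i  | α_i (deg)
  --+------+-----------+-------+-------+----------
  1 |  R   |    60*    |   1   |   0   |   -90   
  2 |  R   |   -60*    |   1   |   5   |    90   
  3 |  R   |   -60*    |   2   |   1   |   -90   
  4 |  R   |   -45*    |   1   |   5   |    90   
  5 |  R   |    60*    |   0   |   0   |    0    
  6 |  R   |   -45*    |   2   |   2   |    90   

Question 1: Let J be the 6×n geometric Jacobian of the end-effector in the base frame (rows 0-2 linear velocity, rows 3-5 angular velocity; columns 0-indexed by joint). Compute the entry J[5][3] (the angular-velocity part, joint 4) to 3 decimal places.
axis z_3 = (-0.2165,0.6250,0.7500); lever o_n−o_3 = (-0.0120,-4.5433,5.8062)
cross product → J_v[:, 3] = (7.0364,1.2481,0.9911)
J_ω[:, 3] = z_3
entry J[5][3] = 0.7500

0.750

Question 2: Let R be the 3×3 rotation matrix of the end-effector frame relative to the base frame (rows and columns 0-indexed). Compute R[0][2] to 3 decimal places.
0.290

End-effector z-axis (col 2 of R) = (0.2900,-0.7806,-0.5537)
R[0][2] = 0.2900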